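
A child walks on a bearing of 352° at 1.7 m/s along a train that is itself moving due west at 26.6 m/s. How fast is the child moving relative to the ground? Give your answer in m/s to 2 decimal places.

Taking east as x and north as y: train velocity = (-26.600, 0.000) m/s; child velocity relative to train = (-0.237, 1.683) m/s.
Velocity relative to ground = (-26.600, 0.000) + (-0.237, 1.683) = (-26.837, 1.683) m/s.
Speed = |(-26.837, 1.683)| = 26.889 m/s.

26.89 m/s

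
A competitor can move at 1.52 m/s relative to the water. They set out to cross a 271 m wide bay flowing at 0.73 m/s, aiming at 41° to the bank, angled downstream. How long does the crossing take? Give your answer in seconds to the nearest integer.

The component of the competitor's velocity perpendicular to the bank is 1.52 × sin 41° = 0.997 m/s.
The current is parallel to the bank, so it does not affect the crossing time.
Time = 271 / 0.997 = 271.758 s.

272 s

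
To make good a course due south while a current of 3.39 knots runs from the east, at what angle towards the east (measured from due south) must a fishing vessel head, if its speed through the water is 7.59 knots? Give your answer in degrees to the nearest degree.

27°

The current pushes perpendicular to the desired track; the heading must have a component into the current equal to 3.39 knots: 7.59 sin θ = 3.39.
sin θ = 0.4466, so θ = 26.528°.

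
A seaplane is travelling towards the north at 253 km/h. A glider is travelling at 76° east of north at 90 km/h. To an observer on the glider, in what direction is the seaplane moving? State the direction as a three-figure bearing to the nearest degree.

339°

Taking east as x and north as y: seaplane velocity = (0.000, 253.000) km/h; glider velocity = (87.327, 21.773) km/h.
Velocity of seaplane relative to glider = (0.000, 253.000) − (87.327, 21.773) = (-87.327, 231.227) km/h.
Bearing = atan2(-87.33, 231.23) = 339.31° clockwise from north.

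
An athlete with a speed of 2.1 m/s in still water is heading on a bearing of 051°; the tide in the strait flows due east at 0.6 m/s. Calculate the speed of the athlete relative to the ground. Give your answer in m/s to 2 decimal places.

Taking east as x and north as y: velocity relative to the water = (1.632, 1.322) m/s; the water relative to ground = (0.600, 0.000) m/s.
Velocity relative to ground = (1.632, 1.322) + (0.600, 0.000) = (2.232, 1.322) m/s.
Speed = |(2.232, 1.322)| = 2.594 m/s.

2.59 m/s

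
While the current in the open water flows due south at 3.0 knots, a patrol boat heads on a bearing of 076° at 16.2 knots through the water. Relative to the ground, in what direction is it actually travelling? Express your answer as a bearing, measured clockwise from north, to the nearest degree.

Taking east as x and north as y: velocity relative to the water = (15.719, 3.919) knots; the water relative to ground = (0.000, -3.000) knots.
Velocity relative to ground = (15.719, 3.919) + (0.000, -3.000) = (15.719, 0.919) knots.
Bearing = atan2(15.72, 0.92) = 86.65° clockwise from north.

087°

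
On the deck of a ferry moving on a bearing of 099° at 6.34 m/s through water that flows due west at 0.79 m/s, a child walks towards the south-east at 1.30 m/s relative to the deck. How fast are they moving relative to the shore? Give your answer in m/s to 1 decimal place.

In east/north components (m/s): child relative to ferry = (0.919, -0.919); ferry relative to water = (6.262, -0.992); water relative to ground = (-0.790, 0.000).
Sum = (6.391, -1.911) m/s.
Speed = |(6.391, -1.911)| = 6.671 m/s.

6.7 m/s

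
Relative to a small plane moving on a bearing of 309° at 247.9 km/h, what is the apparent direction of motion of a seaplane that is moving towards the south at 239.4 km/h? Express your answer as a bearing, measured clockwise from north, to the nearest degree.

154°

Taking east as x and north as y: seaplane velocity = (0.000, -239.400) km/h; small plane velocity = (-192.654, 156.009) km/h.
Velocity of seaplane relative to small plane = (0.000, -239.400) − (-192.654, 156.009) = (192.654, -395.409) km/h.
Bearing = atan2(192.65, -395.41) = 154.02° clockwise from north.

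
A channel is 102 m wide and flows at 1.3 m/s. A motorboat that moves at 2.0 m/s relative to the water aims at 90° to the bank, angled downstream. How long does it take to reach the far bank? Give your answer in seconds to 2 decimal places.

51.00 s

The component of the motorboat's velocity perpendicular to the bank is 2.0 m/s.
Only the cross-stream component determines the crossing time; the current contributes nothing perpendicular to the bank.
Time = 102 / 2.000 = 51.000 s.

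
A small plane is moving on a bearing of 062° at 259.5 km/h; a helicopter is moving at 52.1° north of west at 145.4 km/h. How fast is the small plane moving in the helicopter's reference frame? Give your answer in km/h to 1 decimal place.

318.5 km/h

Taking east as x and north as y: small plane velocity = (229.125, 121.828) km/h; helicopter velocity = (-89.317, 114.733) km/h.
Velocity of small plane relative to helicopter = (229.125, 121.828) − (-89.317, 114.733) = (318.442, 7.095) km/h.
Magnitude = |(318.442, 7.095)| = 318.521 km/h.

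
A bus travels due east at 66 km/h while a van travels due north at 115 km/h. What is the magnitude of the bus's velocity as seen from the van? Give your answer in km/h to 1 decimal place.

Taking east as x and north as y: bus velocity = (66.000, 0.000) km/h; van velocity = (0.000, 115.000) km/h.
Velocity of bus relative to van = (66.000, 0.000) − (0.000, 115.000) = (66.000, -115.000) km/h.
Magnitude = |(66.000, -115.000)| = 132.593 km/h.

132.6 km/h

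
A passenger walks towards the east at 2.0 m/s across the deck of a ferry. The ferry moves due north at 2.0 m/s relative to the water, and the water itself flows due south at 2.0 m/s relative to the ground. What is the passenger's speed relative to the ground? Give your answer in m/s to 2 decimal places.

In east/north components (m/s): passenger relative to ferry = (2.000, 0.000); ferry relative to water = (0.000, 2.000); water relative to ground = (0.000, -2.000).
Sum = (2.000, 0.000) m/s.
Speed = |(2.000, 0.000)| = 2.000 m/s.

2.00 m/s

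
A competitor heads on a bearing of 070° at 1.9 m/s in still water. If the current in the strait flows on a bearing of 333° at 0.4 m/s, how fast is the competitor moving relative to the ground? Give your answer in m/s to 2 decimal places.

1.89 m/s

Taking east as x and north as y: velocity relative to the water = (1.785, 0.650) m/s; the water relative to ground = (-0.182, 0.356) m/s.
Velocity relative to ground = (1.785, 0.650) + (-0.182, 0.356) = (1.604, 1.006) m/s.
Speed = |(1.604, 1.006)| = 1.893 m/s.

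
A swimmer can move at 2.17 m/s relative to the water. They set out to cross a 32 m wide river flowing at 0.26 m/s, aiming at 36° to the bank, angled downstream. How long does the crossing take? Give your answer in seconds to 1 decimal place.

25.1 s

The component of the swimmer's velocity perpendicular to the bank is 2.17 × sin 36° = 1.275 m/s.
The current is parallel to the bank, so it does not affect the crossing time.
Time = 32 / 1.275 = 25.088 s.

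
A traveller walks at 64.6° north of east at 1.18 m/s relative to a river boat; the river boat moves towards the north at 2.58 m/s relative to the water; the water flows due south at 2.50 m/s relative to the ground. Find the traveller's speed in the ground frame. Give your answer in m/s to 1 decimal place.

1.3 m/s

In east/north components (m/s): traveller relative to river boat = (0.506, 1.066); river boat relative to water = (0.000, 2.580); water relative to ground = (0.000, -2.500).
Sum = (0.506, 1.146) m/s.
Speed = |(0.506, 1.146)| = 1.253 m/s.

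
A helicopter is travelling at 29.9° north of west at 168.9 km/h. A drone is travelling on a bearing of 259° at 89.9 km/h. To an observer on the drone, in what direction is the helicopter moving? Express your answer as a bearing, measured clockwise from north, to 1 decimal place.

Taking east as x and north as y: helicopter velocity = (-146.419, 84.195) km/h; drone velocity = (-88.248, -17.154) km/h.
Velocity of helicopter relative to drone = (-146.419, 84.195) − (-88.248, -17.154) = (-58.171, 101.348) km/h.
Bearing = atan2(-58.17, 101.35) = 330.15° clockwise from north.

330.1°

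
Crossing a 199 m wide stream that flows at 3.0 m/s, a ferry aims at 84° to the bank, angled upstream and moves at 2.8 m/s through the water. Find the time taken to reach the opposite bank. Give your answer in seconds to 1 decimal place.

71.5 s

The component of the ferry's velocity perpendicular to the bank is 2.8 × sin 84° = 2.785 m/s.
The flow acts along the bank and has no component across it.
Time = 199 / 2.785 = 71.463 s.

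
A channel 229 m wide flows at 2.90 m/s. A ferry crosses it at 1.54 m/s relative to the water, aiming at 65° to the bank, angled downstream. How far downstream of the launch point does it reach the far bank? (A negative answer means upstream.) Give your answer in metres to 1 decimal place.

582.6 m

Perpendicular speed = 1.396 m/s; crossing time = 229 / 1.396 = 164.074 s.
Net downstream speed = 3.551 m/s.
Drift = 3.551 × 164.074 = 582.598 m (downstream).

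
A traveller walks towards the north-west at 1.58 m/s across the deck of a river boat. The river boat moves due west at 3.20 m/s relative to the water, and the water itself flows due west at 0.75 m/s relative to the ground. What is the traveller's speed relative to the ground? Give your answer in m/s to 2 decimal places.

5.19 m/s

In east/north components (m/s): traveller relative to river boat = (-1.117, 1.117); river boat relative to water = (-3.200, 0.000); water relative to ground = (-0.750, 0.000).
Sum = (-5.067, 1.117) m/s.
Speed = |(-5.067, 1.117)| = 5.189 m/s.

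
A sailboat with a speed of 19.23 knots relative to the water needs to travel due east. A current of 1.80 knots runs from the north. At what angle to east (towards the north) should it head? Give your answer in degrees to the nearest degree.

The current pushes perpendicular to the desired track; the heading must have a component into the current equal to 1.80 knots: 19.23 sin θ = 1.80.
sin θ = 0.0936, so θ = 5.371°.

5°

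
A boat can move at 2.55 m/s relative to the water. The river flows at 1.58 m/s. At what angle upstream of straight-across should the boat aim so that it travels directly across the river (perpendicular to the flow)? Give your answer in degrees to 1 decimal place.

To cancel the current, the upstream component of the boat's velocity must equal the flow: 2.55 sin θ = 1.58.
sin θ = 1.58 / 2.55 = 0.6196.
θ = arcsin(0.6196) = 38.288°.

38.3°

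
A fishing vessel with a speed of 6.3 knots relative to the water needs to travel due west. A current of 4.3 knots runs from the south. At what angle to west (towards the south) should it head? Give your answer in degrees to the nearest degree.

The current pushes perpendicular to the desired track; the heading must have a component into the current equal to 4.3 knots: 6.3 sin θ = 4.3.
sin θ = 0.6825, so θ = 43.042°.

43°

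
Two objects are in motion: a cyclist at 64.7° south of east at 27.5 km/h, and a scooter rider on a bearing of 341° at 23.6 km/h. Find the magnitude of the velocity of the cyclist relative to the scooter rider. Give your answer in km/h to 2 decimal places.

Taking east as x and north as y: cyclist velocity = (11.752, -24.862) km/h; scooter rider velocity = (-7.683, 22.314) km/h.
Velocity of cyclist relative to scooter rider = (11.752, -24.862) − (-7.683, 22.314) = (19.436, -47.177) km/h.
Magnitude = |(19.436, -47.177)| = 51.023 km/h.

51.02 km/h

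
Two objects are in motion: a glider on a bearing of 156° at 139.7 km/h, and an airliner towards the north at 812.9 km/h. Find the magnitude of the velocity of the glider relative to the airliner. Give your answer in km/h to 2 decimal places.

942.24 km/h

Taking east as x and north as y: glider velocity = (56.821, -127.622) km/h; airliner velocity = (0.000, 812.900) km/h.
Velocity of glider relative to airliner = (56.821, -127.622) − (0.000, 812.900) = (56.821, -940.522) km/h.
Magnitude = |(56.821, -940.522)| = 942.237 km/h.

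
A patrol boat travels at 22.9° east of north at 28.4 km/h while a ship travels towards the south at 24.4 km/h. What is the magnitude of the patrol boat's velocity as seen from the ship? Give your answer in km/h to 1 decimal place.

51.8 km/h

Taking east as x and north as y: patrol boat velocity = (11.051, 26.162) km/h; ship velocity = (0.000, -24.400) km/h.
Velocity of patrol boat relative to ship = (11.051, 26.162) − (0.000, -24.400) = (11.051, 50.562) km/h.
Magnitude = |(11.051, 50.562)| = 51.755 km/h.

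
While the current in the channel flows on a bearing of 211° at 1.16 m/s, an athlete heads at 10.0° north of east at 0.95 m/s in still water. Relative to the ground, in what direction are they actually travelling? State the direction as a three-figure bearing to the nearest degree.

158°

Taking east as x and north as y: velocity relative to the water = (0.936, 0.165) m/s; the water relative to ground = (-0.597, -0.994) m/s.
Velocity relative to ground = (0.936, 0.165) + (-0.597, -0.994) = (0.338, -0.829) m/s.
Bearing = atan2(0.34, -0.83) = 157.82° clockwise from north.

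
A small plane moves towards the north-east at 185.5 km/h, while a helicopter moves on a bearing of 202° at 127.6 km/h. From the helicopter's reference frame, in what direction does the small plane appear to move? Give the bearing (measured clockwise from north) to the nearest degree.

Taking east as x and north as y: small plane velocity = (131.168, 131.168) km/h; helicopter velocity = (-47.800, -118.309) km/h.
Velocity of small plane relative to helicopter = (131.168, 131.168) − (-47.800, -118.309) = (178.968, 249.477) km/h.
Bearing = atan2(178.97, 249.48) = 35.65° clockwise from north.

036°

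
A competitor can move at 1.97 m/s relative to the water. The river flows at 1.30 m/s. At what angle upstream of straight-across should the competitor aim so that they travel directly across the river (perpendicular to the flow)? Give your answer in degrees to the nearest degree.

To cancel the current, the upstream component of the competitor's velocity must equal the flow: 1.97 sin θ = 1.30.
sin θ = 1.30 / 1.97 = 0.6599.
θ = arcsin(0.6599) = 41.292°.

41°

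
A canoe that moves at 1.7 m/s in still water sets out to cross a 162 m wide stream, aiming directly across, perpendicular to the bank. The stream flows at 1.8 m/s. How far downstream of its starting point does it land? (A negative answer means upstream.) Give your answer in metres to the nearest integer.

172 m

Perpendicular speed = 1.700 m/s; crossing time = 162 / 1.700 = 95.294 s.
Net downstream speed = 1.800 m/s.
Drift = 1.800 × 95.294 = 171.529 m (downstream).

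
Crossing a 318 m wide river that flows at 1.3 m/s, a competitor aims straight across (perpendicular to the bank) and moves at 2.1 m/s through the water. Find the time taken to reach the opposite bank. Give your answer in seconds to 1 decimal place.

The component of the competitor's velocity perpendicular to the bank is 2.1 m/s.
Only the cross-stream component determines the crossing time; the current contributes nothing perpendicular to the bank.
Time = 318 / 2.100 = 151.429 s.

151.4 s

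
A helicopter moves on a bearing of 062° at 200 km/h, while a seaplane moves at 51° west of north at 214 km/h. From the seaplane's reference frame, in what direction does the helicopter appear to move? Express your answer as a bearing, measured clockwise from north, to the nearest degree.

Taking east as x and north as y: helicopter velocity = (176.590, 93.894) km/h; seaplane velocity = (-166.309, 134.675) km/h.
Velocity of helicopter relative to seaplane = (176.590, 93.894) − (-166.309, 134.675) = (342.899, -40.780) km/h.
Bearing = atan2(342.90, -40.78) = 96.78° clockwise from north.

097°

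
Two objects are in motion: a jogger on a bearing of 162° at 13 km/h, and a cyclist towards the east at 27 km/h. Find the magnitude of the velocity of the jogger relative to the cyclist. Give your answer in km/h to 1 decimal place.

Taking east as x and north as y: jogger velocity = (4.017, -12.364) km/h; cyclist velocity = (27.000, 0.000) km/h.
Velocity of jogger relative to cyclist = (4.017, -12.364) − (27.000, 0.000) = (-22.983, -12.364) km/h.
Magnitude = |(-22.983, -12.364)| = 26.097 km/h.

26.1 km/h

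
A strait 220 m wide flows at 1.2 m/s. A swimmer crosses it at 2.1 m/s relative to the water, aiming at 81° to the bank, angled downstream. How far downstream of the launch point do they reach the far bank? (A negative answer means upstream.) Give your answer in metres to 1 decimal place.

Perpendicular speed = 2.074 m/s; crossing time = 220 / 2.074 = 106.068 s.
Net downstream speed = 1.529 m/s.
Drift = 1.529 × 106.068 = 162.126 m (downstream).

162.1 m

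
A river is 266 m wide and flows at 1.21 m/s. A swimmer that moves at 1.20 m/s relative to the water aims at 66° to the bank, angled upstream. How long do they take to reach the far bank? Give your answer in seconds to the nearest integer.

243 s

The component of the swimmer's velocity perpendicular to the bank is 1.20 × sin 66° = 1.096 m/s.
The current is parallel to the bank, so it does not affect the crossing time.
Time = 266 / 1.096 = 242.644 s.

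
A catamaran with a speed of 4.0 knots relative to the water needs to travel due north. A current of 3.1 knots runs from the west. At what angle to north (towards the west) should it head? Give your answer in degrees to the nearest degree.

The current pushes perpendicular to the desired track; the heading must have a component into the current equal to 3.1 knots: 4.0 sin θ = 3.1.
sin θ = 0.7750, so θ = 50.805°.

51°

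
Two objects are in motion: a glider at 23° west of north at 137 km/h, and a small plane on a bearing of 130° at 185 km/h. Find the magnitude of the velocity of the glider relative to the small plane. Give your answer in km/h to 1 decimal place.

313.3 km/h

Taking east as x and north as y: glider velocity = (-53.530, 126.109) km/h; small plane velocity = (141.718, -118.916) km/h.
Velocity of glider relative to small plane = (-53.530, 126.109) − (141.718, -118.916) = (-195.248, 245.025) km/h.
Magnitude = |(-195.248, 245.025)| = 313.304 km/h.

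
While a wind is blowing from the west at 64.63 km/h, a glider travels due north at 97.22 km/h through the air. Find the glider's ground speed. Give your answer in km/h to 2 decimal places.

Taking east as x and north as y: velocity relative to the air = (0.000, 97.220) km/h; the air relative to ground = (64.630, 0.000) km/h.
Velocity relative to ground = (0.000, 97.220) + (64.630, 0.000) = (64.630, 97.220) km/h.
Speed = |(64.630, 97.220)| = 116.742 km/h.

116.74 km/h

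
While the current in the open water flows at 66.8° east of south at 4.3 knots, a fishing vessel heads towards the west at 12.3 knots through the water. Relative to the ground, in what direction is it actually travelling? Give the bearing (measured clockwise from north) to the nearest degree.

259°

Taking east as x and north as y: velocity relative to the water = (-12.300, 0.000) knots; the water relative to ground = (3.952, -1.694) knots.
Velocity relative to ground = (-12.300, 0.000) + (3.952, -1.694) = (-8.348, -1.694) knots.
Bearing = atan2(-8.35, -1.69) = 258.53° clockwise from north.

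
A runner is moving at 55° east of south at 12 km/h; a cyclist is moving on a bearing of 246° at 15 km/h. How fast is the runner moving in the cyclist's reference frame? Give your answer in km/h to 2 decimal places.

23.55 km/h

Taking east as x and north as y: runner velocity = (9.830, -6.883) km/h; cyclist velocity = (-13.703, -6.101) km/h.
Velocity of runner relative to cyclist = (9.830, -6.883) − (-13.703, -6.101) = (23.533, -0.782) km/h.
Magnitude = |(23.533, -0.782)| = 23.546 km/h.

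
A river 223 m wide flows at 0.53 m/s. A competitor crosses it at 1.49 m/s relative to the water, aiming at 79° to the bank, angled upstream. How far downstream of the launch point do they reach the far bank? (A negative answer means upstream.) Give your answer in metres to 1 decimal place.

37.5 m

Perpendicular speed = 1.463 m/s; crossing time = 223 / 1.463 = 152.466 s.
Net downstream speed = 0.246 m/s.
Drift = 0.246 × 152.466 = 37.460 m (downstream).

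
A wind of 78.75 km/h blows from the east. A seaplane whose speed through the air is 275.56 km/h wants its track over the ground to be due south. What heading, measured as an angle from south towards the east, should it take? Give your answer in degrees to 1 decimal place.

16.6°

The wind pushes perpendicular to the desired track; the heading must have a component into the wind equal to 78.75 km/h: 275.56 sin θ = 78.75.
sin θ = 0.2858, so θ = 16.606°.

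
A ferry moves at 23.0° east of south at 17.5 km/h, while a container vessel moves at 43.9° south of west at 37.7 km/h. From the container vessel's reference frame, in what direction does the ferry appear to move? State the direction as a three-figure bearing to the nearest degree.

074°

Taking east as x and north as y: ferry velocity = (6.838, -16.109) km/h; container vessel velocity = (-27.165, -26.141) km/h.
Velocity of ferry relative to container vessel = (6.838, -16.109) − (-27.165, -26.141) = (34.003, 10.032) km/h.
Bearing = atan2(34.00, 10.03) = 73.56° clockwise from north.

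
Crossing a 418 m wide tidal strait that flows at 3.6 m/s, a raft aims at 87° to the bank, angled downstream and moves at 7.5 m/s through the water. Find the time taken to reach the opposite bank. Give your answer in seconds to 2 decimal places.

The component of the raft's velocity perpendicular to the bank is 7.5 × sin 87° = 7.490 m/s.
The flow acts along the bank and has no component across it.
Time = 418 / 7.490 = 55.810 s.

55.81 s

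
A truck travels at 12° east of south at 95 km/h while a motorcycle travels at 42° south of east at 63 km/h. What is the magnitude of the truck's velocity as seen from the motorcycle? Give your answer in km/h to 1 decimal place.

57.5 km/h

Taking east as x and north as y: truck velocity = (19.752, -92.924) km/h; motorcycle velocity = (46.818, -42.155) km/h.
Velocity of truck relative to motorcycle = (19.752, -92.924) − (46.818, -42.155) = (-27.067, -50.769) km/h.
Magnitude = |(-27.067, -50.769)| = 57.533 km/h.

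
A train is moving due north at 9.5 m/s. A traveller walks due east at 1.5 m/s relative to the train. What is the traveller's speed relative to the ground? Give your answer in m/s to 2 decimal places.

9.62 m/s

Taking east as x and north as y: train velocity = (0.000, 9.500) m/s; traveller velocity relative to train = (1.500, 0.000) m/s.
Velocity relative to ground = (0.000, 9.500) + (1.500, 0.000) = (1.500, 9.500) m/s.
Speed = |(1.500, 9.500)| = 9.618 m/s.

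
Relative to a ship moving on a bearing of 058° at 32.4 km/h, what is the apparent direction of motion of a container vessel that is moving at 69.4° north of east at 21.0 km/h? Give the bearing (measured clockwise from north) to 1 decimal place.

277.1°

Taking east as x and north as y: container vessel velocity = (7.389, 19.657) km/h; ship velocity = (27.477, 17.169) km/h.
Velocity of container vessel relative to ship = (7.389, 19.657) − (27.477, 17.169) = (-20.088, 2.488) km/h.
Bearing = atan2(-20.09, 2.49) = 277.06° clockwise from north.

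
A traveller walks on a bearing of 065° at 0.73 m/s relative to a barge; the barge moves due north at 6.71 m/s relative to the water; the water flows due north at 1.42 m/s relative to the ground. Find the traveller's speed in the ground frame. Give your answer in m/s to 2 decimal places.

8.46 m/s

In east/north components (m/s): traveller relative to barge = (0.662, 0.309); barge relative to water = (0.000, 6.710); water relative to ground = (0.000, 1.420).
Sum = (0.662, 8.439) m/s.
Speed = |(0.662, 8.439)| = 8.464 m/s.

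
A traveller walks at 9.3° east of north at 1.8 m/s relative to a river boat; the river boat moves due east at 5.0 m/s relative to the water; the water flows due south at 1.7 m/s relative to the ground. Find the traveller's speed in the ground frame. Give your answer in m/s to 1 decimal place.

5.3 m/s

In east/north components (m/s): traveller relative to river boat = (0.291, 1.776); river boat relative to water = (5.000, 0.000); water relative to ground = (0.000, -1.700).
Sum = (5.291, 0.076) m/s.
Speed = |(5.291, 0.076)| = 5.291 m/s.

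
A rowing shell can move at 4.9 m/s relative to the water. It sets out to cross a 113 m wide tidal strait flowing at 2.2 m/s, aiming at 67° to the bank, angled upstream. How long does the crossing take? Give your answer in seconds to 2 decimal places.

The component of the rowing shell's velocity perpendicular to the bank is 4.9 × sin 67° = 4.510 m/s.
Only the cross-stream component determines the crossing time; the current contributes nothing perpendicular to the bank.
Time = 113 / 4.510 = 25.053 s.

25.05 s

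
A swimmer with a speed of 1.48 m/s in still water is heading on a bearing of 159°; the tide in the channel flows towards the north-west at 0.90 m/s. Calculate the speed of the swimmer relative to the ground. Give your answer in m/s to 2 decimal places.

0.75 m/s

Taking east as x and north as y: velocity relative to the water = (0.530, -1.382) m/s; the water relative to ground = (-0.636, 0.636) m/s.
Velocity relative to ground = (0.530, -1.382) + (-0.636, 0.636) = (-0.106, -0.745) m/s.
Speed = |(-0.106, -0.745)| = 0.753 m/s.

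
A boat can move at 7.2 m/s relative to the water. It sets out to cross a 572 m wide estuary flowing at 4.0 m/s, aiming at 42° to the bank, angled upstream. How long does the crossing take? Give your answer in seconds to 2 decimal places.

The component of the boat's velocity perpendicular to the bank is 7.2 × sin 42° = 4.818 m/s.
The current is parallel to the bank, so it does not affect the crossing time.
Time = 572 / 4.818 = 118.728 s.

118.73 s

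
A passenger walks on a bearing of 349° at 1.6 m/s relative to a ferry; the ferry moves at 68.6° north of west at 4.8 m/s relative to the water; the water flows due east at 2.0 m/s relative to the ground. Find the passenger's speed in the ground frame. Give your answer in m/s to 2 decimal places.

In east/north components (m/s): passenger relative to ferry = (-0.305, 1.571); ferry relative to water = (-1.751, 4.469); water relative to ground = (2.000, 0.000).
Sum = (-0.057, 6.040) m/s.
Speed = |(-0.057, 6.040)| = 6.040 m/s.

6.04 m/s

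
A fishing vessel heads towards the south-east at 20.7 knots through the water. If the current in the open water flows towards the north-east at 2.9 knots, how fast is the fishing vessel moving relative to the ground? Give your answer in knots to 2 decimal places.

Taking east as x and north as y: velocity relative to the water = (14.637, -14.637) knots; the water relative to ground = (2.051, 2.051) knots.
Velocity relative to ground = (14.637, -14.637) + (2.051, 2.051) = (16.688, -12.587) knots.
Speed = |(16.688, -12.587)| = 20.902 knots.

20.90 knots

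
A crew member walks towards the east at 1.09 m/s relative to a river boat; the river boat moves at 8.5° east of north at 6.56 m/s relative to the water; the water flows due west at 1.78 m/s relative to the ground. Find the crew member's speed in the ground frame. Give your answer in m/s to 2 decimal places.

6.49 m/s

In east/north components (m/s): crew member relative to river boat = (1.090, 0.000); river boat relative to water = (0.970, 6.488); water relative to ground = (-1.780, 0.000).
Sum = (0.280, 6.488) m/s.
Speed = |(0.280, 6.488)| = 6.494 m/s.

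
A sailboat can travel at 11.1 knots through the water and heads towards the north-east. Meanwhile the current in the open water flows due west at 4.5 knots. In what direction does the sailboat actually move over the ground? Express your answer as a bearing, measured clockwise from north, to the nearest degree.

Taking east as x and north as y: velocity relative to the water = (7.849, 7.849) knots; the water relative to ground = (-4.500, 0.000) knots.
Velocity relative to ground = (7.849, 7.849) + (-4.500, 0.000) = (3.349, 7.849) knots.
Bearing = atan2(3.35, 7.85) = 23.11° clockwise from north.

023°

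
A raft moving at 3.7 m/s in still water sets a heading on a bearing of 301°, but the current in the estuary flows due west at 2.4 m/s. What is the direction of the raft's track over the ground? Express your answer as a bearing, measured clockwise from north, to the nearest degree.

289°

Taking east as x and north as y: velocity relative to the water = (-3.172, 1.906) m/s; the water relative to ground = (-2.400, 0.000) m/s.
Velocity relative to ground = (-3.172, 1.906) + (-2.400, 0.000) = (-5.572, 1.906) m/s.
Bearing = atan2(-5.57, 1.91) = 288.88° clockwise from north.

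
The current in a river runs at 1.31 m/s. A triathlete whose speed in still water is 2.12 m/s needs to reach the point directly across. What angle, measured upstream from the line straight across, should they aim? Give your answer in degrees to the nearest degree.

38°

To cancel the current, the upstream component of the triathlete's velocity must equal the flow: 2.12 sin θ = 1.31.
sin θ = 1.31 / 2.12 = 0.6179.
θ = arcsin(0.6179) = 38.165°.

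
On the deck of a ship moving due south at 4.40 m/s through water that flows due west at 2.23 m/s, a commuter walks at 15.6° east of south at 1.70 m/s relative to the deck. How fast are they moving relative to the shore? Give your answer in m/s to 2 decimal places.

6.29 m/s

In east/north components (m/s): commuter relative to ship = (0.457, -1.637); ship relative to water = (0.000, -4.400); water relative to ground = (-2.230, 0.000).
Sum = (-1.773, -6.037) m/s.
Speed = |(-1.773, -6.037)| = 6.292 m/s.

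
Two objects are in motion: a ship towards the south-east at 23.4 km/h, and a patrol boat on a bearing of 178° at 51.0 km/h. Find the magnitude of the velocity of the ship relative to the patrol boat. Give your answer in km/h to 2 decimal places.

Taking east as x and north as y: ship velocity = (16.546, -16.546) km/h; patrol boat velocity = (1.780, -50.969) km/h.
Velocity of ship relative to patrol boat = (16.546, -16.546) − (1.780, -50.969) = (14.766, 34.423) km/h.
Magnitude = |(14.766, 34.423)| = 37.456 km/h.

37.46 km/h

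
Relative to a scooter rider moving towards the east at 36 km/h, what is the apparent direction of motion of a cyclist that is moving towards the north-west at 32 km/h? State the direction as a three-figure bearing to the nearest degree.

291°

Taking east as x and north as y: cyclist velocity = (-22.627, 22.627) km/h; scooter rider velocity = (36.000, 0.000) km/h.
Velocity of cyclist relative to scooter rider = (-22.627, 22.627) − (36.000, 0.000) = (-58.627, 22.627) km/h.
Bearing = atan2(-58.63, 22.63) = 291.10° clockwise from north.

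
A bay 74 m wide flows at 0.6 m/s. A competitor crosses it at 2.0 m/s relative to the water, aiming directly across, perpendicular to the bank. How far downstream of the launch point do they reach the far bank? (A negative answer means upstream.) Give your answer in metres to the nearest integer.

Perpendicular speed = 2.000 m/s; crossing time = 74 / 2.000 = 37.000 s.
Net downstream speed = 0.600 m/s.
Drift = 0.600 × 37.000 = 22.200 m (downstream).

22 m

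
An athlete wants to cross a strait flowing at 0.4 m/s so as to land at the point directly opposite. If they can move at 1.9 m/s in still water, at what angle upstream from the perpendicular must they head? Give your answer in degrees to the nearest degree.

12°

To cancel the current, the upstream component of the athlete's velocity must equal the flow: 1.9 sin θ = 0.4.
sin θ = 0.4 / 1.9 = 0.2105.
θ = arcsin(0.2105) = 12.153°.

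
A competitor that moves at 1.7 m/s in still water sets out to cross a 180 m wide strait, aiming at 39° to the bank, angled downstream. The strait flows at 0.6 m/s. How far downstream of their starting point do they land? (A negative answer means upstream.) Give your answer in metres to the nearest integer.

323 m

Perpendicular speed = 1.070 m/s; crossing time = 180 / 1.070 = 168.249 s.
Net downstream speed = 1.921 m/s.
Drift = 1.921 × 168.249 = 323.231 m (downstream).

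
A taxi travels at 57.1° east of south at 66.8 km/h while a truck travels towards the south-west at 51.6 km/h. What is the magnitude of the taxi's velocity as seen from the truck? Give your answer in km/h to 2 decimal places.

Taking east as x and north as y: taxi velocity = (56.087, -36.284) km/h; truck velocity = (-36.487, -36.487) km/h.
Velocity of taxi relative to truck = (56.087, -36.284) − (-36.487, -36.487) = (92.573, 0.203) km/h.
Magnitude = |(92.573, 0.203)| = 92.574 km/h.

92.57 km/h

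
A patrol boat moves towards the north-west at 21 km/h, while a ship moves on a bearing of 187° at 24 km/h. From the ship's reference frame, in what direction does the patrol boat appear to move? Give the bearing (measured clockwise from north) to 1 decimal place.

342.9°

Taking east as x and north as y: patrol boat velocity = (-14.849, 14.849) km/h; ship velocity = (-2.925, -23.821) km/h.
Velocity of patrol boat relative to ship = (-14.849, 14.849) − (-2.925, -23.821) = (-11.924, 38.670) km/h.
Bearing = atan2(-11.92, 38.67) = 342.86° clockwise from north.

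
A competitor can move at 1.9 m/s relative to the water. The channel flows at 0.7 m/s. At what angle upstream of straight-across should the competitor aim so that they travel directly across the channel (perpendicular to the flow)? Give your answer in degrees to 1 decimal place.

To cancel the current, the upstream component of the competitor's velocity must equal the flow: 1.9 sin θ = 0.7.
sin θ = 0.7 / 1.9 = 0.3684.
θ = arcsin(0.3684) = 21.618°.

21.6°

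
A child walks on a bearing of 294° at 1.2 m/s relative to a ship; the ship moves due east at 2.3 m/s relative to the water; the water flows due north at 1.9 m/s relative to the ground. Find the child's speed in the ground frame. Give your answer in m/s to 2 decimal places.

2.67 m/s

In east/north components (m/s): child relative to ship = (-1.096, 0.488); ship relative to water = (2.300, 0.000); water relative to ground = (0.000, 1.900).
Sum = (1.204, 2.388) m/s.
Speed = |(1.204, 2.388)| = 2.674 m/s.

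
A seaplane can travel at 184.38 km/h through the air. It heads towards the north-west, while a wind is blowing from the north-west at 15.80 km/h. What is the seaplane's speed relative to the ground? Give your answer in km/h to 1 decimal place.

168.6 km/h

Taking east as x and north as y: velocity relative to the air = (-130.376, 130.376) km/h; the air relative to ground = (11.172, -11.172) km/h.
Velocity relative to ground = (-130.376, 130.376) + (11.172, -11.172) = (-119.204, 119.204) km/h.
Speed = |(-119.204, 119.204)| = 168.580 km/h.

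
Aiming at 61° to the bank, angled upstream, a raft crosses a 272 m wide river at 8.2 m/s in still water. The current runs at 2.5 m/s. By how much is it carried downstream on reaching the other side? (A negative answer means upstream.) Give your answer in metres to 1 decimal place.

Perpendicular speed = 7.172 m/s; crossing time = 272 / 7.172 = 37.926 s.
Net downstream speed = -1.475 m/s.
Drift = -1.475 × 37.926 = -55.957 m (upstream).

-56.0 m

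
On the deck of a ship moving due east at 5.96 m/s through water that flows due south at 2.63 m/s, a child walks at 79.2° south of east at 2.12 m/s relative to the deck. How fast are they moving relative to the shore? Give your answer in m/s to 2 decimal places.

7.91 m/s

In east/north components (m/s): child relative to ship = (0.397, -2.082); ship relative to water = (5.960, 0.000); water relative to ground = (0.000, -2.630).
Sum = (6.357, -4.712) m/s.
Speed = |(6.357, -4.712)| = 7.913 m/s.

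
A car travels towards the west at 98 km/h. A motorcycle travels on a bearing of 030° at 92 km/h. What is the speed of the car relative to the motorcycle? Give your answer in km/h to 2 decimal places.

Taking east as x and north as y: car velocity = (-98.000, 0.000) km/h; motorcycle velocity = (46.000, 79.674) km/h.
Velocity of car relative to motorcycle = (-98.000, 0.000) − (46.000, 79.674) = (-144.000, -79.674) km/h.
Magnitude = |(-144.000, -79.674)| = 164.572 km/h.

164.57 km/h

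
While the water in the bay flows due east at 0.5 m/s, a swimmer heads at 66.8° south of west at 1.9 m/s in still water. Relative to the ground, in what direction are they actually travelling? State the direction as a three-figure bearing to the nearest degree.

Taking east as x and north as y: velocity relative to the water = (-0.748, -1.746) m/s; the water relative to ground = (0.500, 0.000) m/s.
Velocity relative to ground = (-0.748, -1.746) + (0.500, 0.000) = (-0.248, -1.746) m/s.
Bearing = atan2(-0.25, -1.75) = 188.10° clockwise from north.

188°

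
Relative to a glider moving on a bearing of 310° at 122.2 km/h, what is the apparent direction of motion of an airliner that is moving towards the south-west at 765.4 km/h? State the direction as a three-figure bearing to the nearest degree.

Taking east as x and north as y: airliner velocity = (-541.220, -541.220) km/h; glider velocity = (-93.611, 78.549) km/h.
Velocity of airliner relative to glider = (-541.220, -541.220) − (-93.611, 78.549) = (-447.609, -619.768) km/h.
Bearing = atan2(-447.61, -619.77) = 215.84° clockwise from north.

216°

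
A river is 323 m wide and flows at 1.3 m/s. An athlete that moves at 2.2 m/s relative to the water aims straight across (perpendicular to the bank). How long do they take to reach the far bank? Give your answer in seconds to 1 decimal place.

The component of the athlete's velocity perpendicular to the bank is 2.2 m/s.
Only the cross-stream component determines the crossing time; the current contributes nothing perpendicular to the bank.
Time = 323 / 2.200 = 146.818 s.

146.8 s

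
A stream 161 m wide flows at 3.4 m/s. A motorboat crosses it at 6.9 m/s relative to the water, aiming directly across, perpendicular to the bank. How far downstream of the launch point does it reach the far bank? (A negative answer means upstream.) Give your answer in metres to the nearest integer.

79 m

Perpendicular speed = 6.900 m/s; crossing time = 161 / 6.900 = 23.333 s.
Net downstream speed = 3.400 m/s.
Drift = 3.400 × 23.333 = 79.333 m (downstream).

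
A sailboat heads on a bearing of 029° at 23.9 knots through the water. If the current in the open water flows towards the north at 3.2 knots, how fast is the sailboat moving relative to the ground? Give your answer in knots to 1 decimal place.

Taking east as x and north as y: velocity relative to the water = (11.587, 20.903) knots; the water relative to ground = (0.000, 3.200) knots.
Velocity relative to ground = (11.587, 20.903) + (0.000, 3.200) = (11.587, 24.103) knots.
Speed = |(11.587, 24.103)| = 26.744 knots.

26.7 knots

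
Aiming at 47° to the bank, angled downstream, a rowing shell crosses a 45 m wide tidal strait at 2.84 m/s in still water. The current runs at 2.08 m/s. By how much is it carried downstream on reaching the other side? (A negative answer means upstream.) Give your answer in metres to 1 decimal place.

87.0 m

Perpendicular speed = 2.077 m/s; crossing time = 45 / 2.077 = 21.665 s.
Net downstream speed = 4.017 m/s.
Drift = 4.017 × 21.665 = 87.027 m (downstream).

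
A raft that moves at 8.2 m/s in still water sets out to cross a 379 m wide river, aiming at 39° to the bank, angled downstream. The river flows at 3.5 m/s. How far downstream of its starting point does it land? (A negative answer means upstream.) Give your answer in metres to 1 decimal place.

725.1 m

Perpendicular speed = 5.160 m/s; crossing time = 379 / 5.160 = 73.444 s.
Net downstream speed = 9.873 m/s.
Drift = 9.873 × 73.444 = 725.078 m (downstream).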